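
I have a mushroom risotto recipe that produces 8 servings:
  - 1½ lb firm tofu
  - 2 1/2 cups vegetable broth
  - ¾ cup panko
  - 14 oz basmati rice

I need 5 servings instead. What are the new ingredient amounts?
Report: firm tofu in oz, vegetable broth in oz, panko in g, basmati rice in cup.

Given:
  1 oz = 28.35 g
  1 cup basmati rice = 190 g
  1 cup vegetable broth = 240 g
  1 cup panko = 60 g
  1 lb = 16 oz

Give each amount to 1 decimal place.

firm tofu: 15.0 oz; vegetable broth: 13.2 oz; panko: 28.1 g; basmati rice: 1.3 cup

Scaling factor: 5/8 = 0.625.
firm tofu: 1.5 lb × 5/8 × 16 oz/lb = 15.0 oz
vegetable broth: 2.5 cup × 5/8 × 240 g/cup ÷ 28.35 g/oz ≈ 13.2 oz
panko: 0.75 cup × 5/8 × 60 g/cup ≈ 28.1 g
basmati rice: 14 oz × 5/8 × 28.35 g/oz ÷ 190 g/cup ≈ 1.3 cup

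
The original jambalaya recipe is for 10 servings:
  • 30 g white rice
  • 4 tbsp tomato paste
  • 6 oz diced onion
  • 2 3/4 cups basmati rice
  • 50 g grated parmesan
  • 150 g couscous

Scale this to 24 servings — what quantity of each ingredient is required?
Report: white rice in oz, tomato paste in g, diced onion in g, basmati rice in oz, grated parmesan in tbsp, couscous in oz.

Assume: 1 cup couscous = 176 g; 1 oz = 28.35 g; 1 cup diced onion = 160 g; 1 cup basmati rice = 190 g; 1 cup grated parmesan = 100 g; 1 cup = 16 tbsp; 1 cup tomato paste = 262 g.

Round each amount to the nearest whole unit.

Scaling factor: 24/10 = 12/5 = 2.4.
white rice: 30 g × 12/5 ÷ 28.35 g/oz ≈ 3 oz
tomato paste: 4 tbsp × 12/5 ÷ 16 tbsp/cup × 262 g/cup ≈ 157 g
diced onion: 6 oz × 12/5 × 28.35 g/oz ≈ 408 g
basmati rice: 2.75 cup × 12/5 × 190 g/cup ÷ 28.35 g/oz ≈ 44 oz
grated parmesan: 50 g × 12/5 ÷ 100 g/cup × 16 tbsp/cup ≈ 19 tbsp
couscous: 150 g × 12/5 ÷ 28.35 g/oz ≈ 13 oz

white rice: 3 oz; tomato paste: 157 g; diced onion: 408 g; basmati rice: 44 oz; grated parmesan: 19 tbsp; couscous: 13 oz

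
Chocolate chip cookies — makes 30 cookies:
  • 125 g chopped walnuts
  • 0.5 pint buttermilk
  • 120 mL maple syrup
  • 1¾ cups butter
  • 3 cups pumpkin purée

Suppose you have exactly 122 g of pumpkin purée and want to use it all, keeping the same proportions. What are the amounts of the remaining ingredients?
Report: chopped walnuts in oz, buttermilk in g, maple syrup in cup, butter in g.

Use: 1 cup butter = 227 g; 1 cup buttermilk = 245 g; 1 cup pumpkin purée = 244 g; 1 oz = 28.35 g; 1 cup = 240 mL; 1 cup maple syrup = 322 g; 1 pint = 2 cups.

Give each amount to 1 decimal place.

chopped walnuts: 0.7 oz; buttermilk: 40.8 g; maple syrup: 0.1 cup; butter: 66.2 g

The original recipe has 732 g of pumpkin purée, so the scaling factor is 122 ÷ 732 = 1/6.
chopped walnuts: 125 g × 1/6 ÷ 28.35 g/oz ≈ 0.7 oz
buttermilk: 0.5 pint × 1/6 × 2 cup/pint × 245 g/cup ≈ 40.8 g
maple syrup: 120 mL × 1/6 ÷ 240 mL/cup ≈ 0.1 cup
butter: 1.75 cup × 1/6 × 227 g/cup ≈ 66.2 g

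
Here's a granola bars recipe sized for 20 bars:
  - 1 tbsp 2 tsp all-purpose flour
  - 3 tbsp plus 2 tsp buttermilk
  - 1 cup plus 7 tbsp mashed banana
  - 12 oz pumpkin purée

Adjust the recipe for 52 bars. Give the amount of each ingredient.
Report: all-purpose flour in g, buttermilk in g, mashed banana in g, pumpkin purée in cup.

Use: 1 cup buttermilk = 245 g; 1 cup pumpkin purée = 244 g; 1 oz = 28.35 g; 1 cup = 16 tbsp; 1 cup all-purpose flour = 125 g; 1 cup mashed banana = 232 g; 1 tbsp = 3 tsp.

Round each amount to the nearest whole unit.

Scaling factor: 52/20 = 13/5 = 2.6.
all-purpose flour: (1 tbsp + 2 tsp = 5/3 tbsp) × 13/5 ÷ 16 tbsp/cup × 125 g/cup ≈ 34 g
buttermilk: (3 tbsp + 2 tsp = 11/3 tbsp) × 13/5 ÷ 16 tbsp/cup × 245 g/cup ≈ 146 g
mashed banana: (1 cup + 7 tbsp = 1.4375 cup) × 13/5 × 232 g/cup ≈ 867 g
pumpkin purée: 12 oz × 13/5 × 28.35 g/oz ÷ 244 g/cup ≈ 4 cup

all-purpose flour: 34 g; buttermilk: 146 g; mashed banana: 867 g; pumpkin purée: 4 cup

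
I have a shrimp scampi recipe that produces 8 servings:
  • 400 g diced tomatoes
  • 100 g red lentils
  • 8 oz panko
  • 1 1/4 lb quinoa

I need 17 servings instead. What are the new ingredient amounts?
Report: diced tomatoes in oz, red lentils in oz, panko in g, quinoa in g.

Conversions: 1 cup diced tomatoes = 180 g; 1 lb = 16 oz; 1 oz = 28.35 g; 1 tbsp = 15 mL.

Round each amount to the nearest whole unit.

Scaling factor: 17/8 = 2.125.
diced tomatoes: 400 g × 17/8 ÷ 28.35 g/oz ≈ 30 oz
red lentils: 100 g × 17/8 ÷ 28.35 g/oz ≈ 7 oz
panko: 8 oz × 17/8 × 28.35 g/oz ≈ 482 g
quinoa: 1.25 lb × 17/8 × 16 oz/lb × 28.35 g/oz ≈ 1205 g

diced tomatoes: 30 oz; red lentils: 7 oz; panko: 482 g; quinoa: 1205 g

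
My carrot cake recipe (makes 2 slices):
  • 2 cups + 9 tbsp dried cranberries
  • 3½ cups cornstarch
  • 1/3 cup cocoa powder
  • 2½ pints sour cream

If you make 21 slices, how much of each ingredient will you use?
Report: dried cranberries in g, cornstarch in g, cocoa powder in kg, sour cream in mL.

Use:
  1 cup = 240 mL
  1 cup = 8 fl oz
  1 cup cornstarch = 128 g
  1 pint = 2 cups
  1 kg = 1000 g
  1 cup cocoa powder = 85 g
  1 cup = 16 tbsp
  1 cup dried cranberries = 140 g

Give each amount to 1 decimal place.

Scaling factor: 21/2 = 10.5.
dried cranberries: (2 cup + 9 tbsp = 2.5625 cup) × 21/2 × 140 g/cup ≈ 3766.9 g
cornstarch: 3.5 cup × 21/2 × 128 g/cup = 4704.0 g
cocoa powder: 1/3 cup × 21/2 × 85 g/cup ÷ 1000 g/kg ≈ 0.3 kg
sour cream: 2.5 pint × 21/2 × 2 cup/pint × 240 mL/cup = 12600.0 mL

dried cranberries: 3766.9 g; cornstarch: 4704.0 g; cocoa powder: 0.3 kg; sour cream: 12600.0 mL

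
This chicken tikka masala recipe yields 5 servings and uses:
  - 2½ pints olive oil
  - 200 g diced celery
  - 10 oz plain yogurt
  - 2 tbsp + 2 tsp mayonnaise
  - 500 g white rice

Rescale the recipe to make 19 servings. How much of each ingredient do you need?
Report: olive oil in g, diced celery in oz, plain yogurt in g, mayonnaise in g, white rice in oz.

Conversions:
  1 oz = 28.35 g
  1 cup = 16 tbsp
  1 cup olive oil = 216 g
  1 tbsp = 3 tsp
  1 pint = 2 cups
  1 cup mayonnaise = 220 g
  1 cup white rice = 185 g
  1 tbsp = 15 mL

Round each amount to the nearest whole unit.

Scaling factor: 19/5 = 3.8.
olive oil: 2.5 pint × 19/5 × 2 cup/pint × 216 g/cup = 4104 g
diced celery: 200 g × 19/5 ÷ 28.35 g/oz ≈ 27 oz
plain yogurt: 10 oz × 19/5 × 28.35 g/oz ≈ 1077 g
mayonnaise: (2 tbsp + 2 tsp = 8/3 tbsp) × 19/5 ÷ 16 tbsp/cup × 220 g/cup ≈ 139 g
white rice: 500 g × 19/5 ÷ 28.35 g/oz ≈ 67 oz

olive oil: 4104 g; diced celery: 27 oz; plain yogurt: 1077 g; mayonnaise: 139 g; white rice: 67 oz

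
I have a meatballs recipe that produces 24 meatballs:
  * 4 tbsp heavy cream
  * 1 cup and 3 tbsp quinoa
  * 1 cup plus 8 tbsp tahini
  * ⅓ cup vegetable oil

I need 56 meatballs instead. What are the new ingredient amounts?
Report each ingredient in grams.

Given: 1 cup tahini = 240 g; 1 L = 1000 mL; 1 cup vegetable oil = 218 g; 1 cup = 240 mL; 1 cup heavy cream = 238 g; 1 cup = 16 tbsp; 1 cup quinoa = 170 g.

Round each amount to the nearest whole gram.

heavy cream: 139 g; quinoa: 471 g; tahini: 840 g; vegetable oil: 170 g

Scaling factor: 56/24 = 7/3.
heavy cream: 4 tbsp × 7/3 ÷ 16 tbsp/cup × 238 g/cup ≈ 139 g
quinoa: (1 cup + 3 tbsp = 1.1875 cup) × 7/3 × 170 g/cup ≈ 471 g
tahini: (1 cup + 8 tbsp = 1.5 cup) × 7/3 × 240 g/cup = 840 g
vegetable oil: 1/3 cup × 7/3 × 218 g/cup ≈ 170 g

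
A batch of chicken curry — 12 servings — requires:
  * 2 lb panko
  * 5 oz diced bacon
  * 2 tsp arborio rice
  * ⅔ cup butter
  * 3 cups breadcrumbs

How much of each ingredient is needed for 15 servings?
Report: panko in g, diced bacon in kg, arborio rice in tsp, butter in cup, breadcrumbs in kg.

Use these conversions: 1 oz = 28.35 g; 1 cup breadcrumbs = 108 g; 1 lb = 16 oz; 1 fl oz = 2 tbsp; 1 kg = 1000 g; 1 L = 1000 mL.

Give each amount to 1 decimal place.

Scaling factor: 15/12 = 5/4 = 1.25.
panko: 2 lb × 5/4 × 16 oz/lb × 28.35 g/oz = 1134.0 g
diced bacon: 5 oz × 5/4 × 28.35 g/oz ÷ 1000 g/kg ≈ 0.2 kg
arborio rice: 2 tsp × 5/4 = 2.5 tsp
butter: 2/3 cup × 5/4 ≈ 0.8 cup
breadcrumbs: 3 cup × 5/4 × 108 g/cup ÷ 1000 g/kg ≈ 0.4 kg

panko: 1134.0 g; diced bacon: 0.2 kg; arborio rice: 2.5 tsp; butter: 0.8 cup; breadcrumbs: 0.4 kg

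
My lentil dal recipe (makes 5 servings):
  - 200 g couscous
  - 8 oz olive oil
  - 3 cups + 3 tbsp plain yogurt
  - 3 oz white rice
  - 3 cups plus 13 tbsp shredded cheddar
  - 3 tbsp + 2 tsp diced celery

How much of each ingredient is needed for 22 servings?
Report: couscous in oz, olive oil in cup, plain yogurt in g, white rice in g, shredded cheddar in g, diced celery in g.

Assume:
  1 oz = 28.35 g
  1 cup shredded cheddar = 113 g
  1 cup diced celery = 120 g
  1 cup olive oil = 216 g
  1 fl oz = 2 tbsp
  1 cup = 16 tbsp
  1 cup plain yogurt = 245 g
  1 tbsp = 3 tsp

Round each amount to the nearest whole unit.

Scaling factor: 22/5 = 4.4.
couscous: 200 g × 22/5 ÷ 28.35 g/oz ≈ 31 oz
olive oil: 8 oz × 22/5 × 28.35 g/oz ÷ 216 g/cup ≈ 5 cup
plain yogurt: (3 cup + 3 tbsp = 3.1875 cup) × 22/5 × 245 g/cup ≈ 3436 g
white rice: 3 oz × 22/5 × 28.35 g/oz ≈ 374 g
shredded cheddar: (3 cup + 13 tbsp = 3.8125 cup) × 22/5 × 113 g/cup ≈ 1896 g
diced celery: (3 tbsp + 2 tsp = 11/3 tbsp) × 22/5 ÷ 16 tbsp/cup × 120 g/cup = 121 g

couscous: 31 oz; olive oil: 5 cup; plain yogurt: 3436 g; white rice: 374 g; shredded cheddar: 1896 g; diced celery: 121 g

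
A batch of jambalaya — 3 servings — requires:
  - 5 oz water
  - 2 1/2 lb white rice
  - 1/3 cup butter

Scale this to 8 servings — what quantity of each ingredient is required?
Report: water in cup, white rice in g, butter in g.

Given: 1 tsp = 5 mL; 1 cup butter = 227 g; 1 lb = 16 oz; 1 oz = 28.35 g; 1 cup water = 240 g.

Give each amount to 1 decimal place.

water: 1.6 cup; white rice: 3024.0 g; butter: 201.8 g

Scaling factor: 8/3.
water: 5 oz × 8/3 × 28.35 g/oz ÷ 240 g/cup ≈ 1.6 cup
white rice: 2.5 lb × 8/3 × 16 oz/lb × 28.35 g/oz = 3024.0 g
butter: 1/3 cup × 8/3 × 227 g/cup ≈ 201.8 g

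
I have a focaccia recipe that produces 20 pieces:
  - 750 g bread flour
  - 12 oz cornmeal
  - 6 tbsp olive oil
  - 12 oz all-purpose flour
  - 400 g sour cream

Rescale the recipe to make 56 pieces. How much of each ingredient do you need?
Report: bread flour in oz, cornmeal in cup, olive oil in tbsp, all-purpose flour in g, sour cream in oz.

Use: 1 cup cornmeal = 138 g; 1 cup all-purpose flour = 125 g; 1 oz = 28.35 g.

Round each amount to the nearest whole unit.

Scaling factor: 56/20 = 14/5 = 2.8.
bread flour: 750 g × 14/5 ÷ 28.35 g/oz ≈ 74 oz
cornmeal: 12 oz × 14/5 × 28.35 g/oz ÷ 138 g/cup ≈ 7 cup
olive oil: 6 tbsp × 14/5 ≈ 17 tbsp
all-purpose flour: 12 oz × 14/5 × 28.35 g/oz ≈ 953 g
sour cream: 400 g × 14/5 ÷ 28.35 g/oz ≈ 40 oz

bread flour: 74 oz; cornmeal: 7 cup; olive oil: 17 tbsp; all-purpose flour: 953 g; sour cream: 40 oz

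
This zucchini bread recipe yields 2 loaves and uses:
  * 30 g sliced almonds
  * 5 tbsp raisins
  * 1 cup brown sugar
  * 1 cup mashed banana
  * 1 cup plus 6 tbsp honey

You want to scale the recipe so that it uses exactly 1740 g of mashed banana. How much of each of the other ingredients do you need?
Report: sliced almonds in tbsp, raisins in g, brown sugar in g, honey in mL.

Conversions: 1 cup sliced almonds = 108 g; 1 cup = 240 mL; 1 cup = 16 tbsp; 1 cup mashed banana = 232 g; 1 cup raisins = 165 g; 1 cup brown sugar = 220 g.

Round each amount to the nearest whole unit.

sliced almonds: 33 tbsp; raisins: 387 g; brown sugar: 1650 g; honey: 2475 mL

The original recipe has 232 g of mashed banana, so the scaling factor is 1740 ÷ 232 = 15/2 = 7.5.
sliced almonds: 30 g × 15/2 ÷ 108 g/cup × 16 tbsp/cup ≈ 33 tbsp
raisins: 5 tbsp × 15/2 ÷ 16 tbsp/cup × 165 g/cup ≈ 387 g
brown sugar: 1 cup × 15/2 × 220 g/cup = 1650 g
honey: (1 cup + 6 tbsp = 1.375 cup) × 15/2 × 240 mL/cup = 2475 mL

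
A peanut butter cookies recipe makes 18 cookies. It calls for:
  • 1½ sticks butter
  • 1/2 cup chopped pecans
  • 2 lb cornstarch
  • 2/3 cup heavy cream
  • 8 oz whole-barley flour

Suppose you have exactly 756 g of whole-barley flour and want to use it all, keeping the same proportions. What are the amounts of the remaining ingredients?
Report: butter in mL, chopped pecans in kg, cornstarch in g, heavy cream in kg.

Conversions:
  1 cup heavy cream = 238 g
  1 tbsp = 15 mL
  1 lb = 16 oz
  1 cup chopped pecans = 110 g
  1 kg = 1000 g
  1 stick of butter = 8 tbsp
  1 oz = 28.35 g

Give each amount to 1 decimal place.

butter: 600.0 mL; chopped pecans: 0.2 kg; cornstarch: 3024.0 g; heavy cream: 0.5 kg

The original recipe has 226.8 g of whole-barley flour, so the scaling factor is 756 ÷ 226.8 = 10/3.
butter: 1.5 stick × 10/3 × 8 tbsp/stick × 15 mL/tbsp = 600.0 mL
chopped pecans: 0.5 cup × 10/3 × 110 g/cup ÷ 1000 g/kg ≈ 0.2 kg
cornstarch: 2 lb × 10/3 × 16 oz/lb × 28.35 g/oz = 3024.0 g
heavy cream: 2/3 cup × 10/3 × 238 g/cup ÷ 1000 g/kg ≈ 0.5 kg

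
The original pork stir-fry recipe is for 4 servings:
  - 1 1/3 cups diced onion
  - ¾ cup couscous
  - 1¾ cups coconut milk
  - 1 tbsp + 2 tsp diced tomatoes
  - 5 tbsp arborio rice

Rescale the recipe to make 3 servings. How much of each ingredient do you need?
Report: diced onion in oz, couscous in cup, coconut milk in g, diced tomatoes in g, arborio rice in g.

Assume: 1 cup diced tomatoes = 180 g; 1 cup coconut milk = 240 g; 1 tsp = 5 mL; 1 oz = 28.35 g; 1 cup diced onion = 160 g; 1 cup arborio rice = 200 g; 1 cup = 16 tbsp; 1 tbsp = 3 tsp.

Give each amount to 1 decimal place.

diced onion: 5.6 oz; couscous: 0.6 cup; coconut milk: 315.0 g; diced tomatoes: 14.1 g; arborio rice: 46.9 g

Scaling factor: 3/4 = 0.75.
diced onion: 4/3 cup × 3/4 × 160 g/cup ÷ 28.35 g/oz ≈ 5.6 oz
couscous: 0.75 cup × 3/4 ≈ 0.6 cup
coconut milk: 1.75 cup × 3/4 × 240 g/cup = 315.0 g
diced tomatoes: (1 tbsp + 2 tsp = 5/3 tbsp) × 3/4 ÷ 16 tbsp/cup × 180 g/cup ≈ 14.1 g
arborio rice: 5 tbsp × 3/4 ÷ 16 tbsp/cup × 200 g/cup ≈ 46.9 g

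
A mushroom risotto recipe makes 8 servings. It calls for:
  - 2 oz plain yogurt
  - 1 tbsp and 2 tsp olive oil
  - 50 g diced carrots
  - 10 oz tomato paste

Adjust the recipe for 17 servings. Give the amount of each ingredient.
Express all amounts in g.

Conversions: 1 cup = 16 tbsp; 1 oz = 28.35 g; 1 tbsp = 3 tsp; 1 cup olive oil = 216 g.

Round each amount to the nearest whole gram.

Scaling factor: 17/8 = 2.125.
plain yogurt: 2 oz × 17/8 × 28.35 g/oz ≈ 120 g
olive oil: (1 tbsp + 2 tsp = 5/3 tbsp) × 17/8 ÷ 16 tbsp/cup × 216 g/cup ≈ 48 g
diced carrots: 50 g × 17/8 ≈ 106 g
tomato paste: 10 oz × 17/8 × 28.35 g/oz ≈ 602 g

plain yogurt: 120 g; olive oil: 48 g; diced carrots: 106 g; tomato paste: 602 g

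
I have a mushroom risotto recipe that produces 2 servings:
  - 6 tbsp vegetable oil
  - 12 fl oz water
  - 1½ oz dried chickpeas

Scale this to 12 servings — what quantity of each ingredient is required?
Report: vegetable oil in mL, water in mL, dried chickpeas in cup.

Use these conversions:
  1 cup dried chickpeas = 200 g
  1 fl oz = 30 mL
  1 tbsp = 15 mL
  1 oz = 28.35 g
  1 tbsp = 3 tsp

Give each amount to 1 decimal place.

Scaling factor: 12/2 = 6.
vegetable oil: 6 tbsp × 6 × 15 mL/tbsp = 540.0 mL
water: 12 fl oz × 6 × 30 mL/fl oz = 2160.0 mL
dried chickpeas: 1.5 oz × 6 × 28.35 g/oz ÷ 200 g/cup ≈ 1.3 cup

vegetable oil: 540.0 mL; water: 2160.0 mL; dried chickpeas: 1.3 cup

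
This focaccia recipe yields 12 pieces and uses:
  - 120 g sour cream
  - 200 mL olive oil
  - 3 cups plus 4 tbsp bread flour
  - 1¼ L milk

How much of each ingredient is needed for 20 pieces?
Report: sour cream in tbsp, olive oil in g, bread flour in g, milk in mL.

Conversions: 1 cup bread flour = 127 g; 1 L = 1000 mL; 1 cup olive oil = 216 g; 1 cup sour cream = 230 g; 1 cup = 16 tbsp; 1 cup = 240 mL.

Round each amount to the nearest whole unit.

sour cream: 14 tbsp; olive oil: 300 g; bread flour: 688 g; milk: 2083 mL

Scaling factor: 20/12 = 5/3.
sour cream: 120 g × 5/3 ÷ 230 g/cup × 16 tbsp/cup ≈ 14 tbsp
olive oil: 200 mL × 5/3 ÷ 240 mL/cup × 216 g/cup = 300 g
bread flour: (3 cup + 4 tbsp = 3.25 cup) × 5/3 × 127 g/cup ≈ 688 g
milk: 1.25 L × 5/3 × 1000 mL/L ≈ 2083 mL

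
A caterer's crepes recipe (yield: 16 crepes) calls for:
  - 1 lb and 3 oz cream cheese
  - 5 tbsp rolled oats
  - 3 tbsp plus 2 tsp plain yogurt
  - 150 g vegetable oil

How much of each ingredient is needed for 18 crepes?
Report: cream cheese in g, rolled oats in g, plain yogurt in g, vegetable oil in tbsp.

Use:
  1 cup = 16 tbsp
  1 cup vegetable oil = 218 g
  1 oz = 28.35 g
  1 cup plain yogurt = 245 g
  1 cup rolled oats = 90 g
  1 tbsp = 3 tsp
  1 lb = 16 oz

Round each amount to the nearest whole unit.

Scaling factor: 18/16 = 9/8 = 1.125.
cream cheese: (1 lb + 3 oz = 1.1875 lb) × 9/8 × 16 oz/lb × 28.35 g/oz ≈ 606 g
rolled oats: 5 tbsp × 9/8 ÷ 16 tbsp/cup × 90 g/cup ≈ 32 g
plain yogurt: (3 tbsp + 2 tsp = 11/3 tbsp) × 9/8 ÷ 16 tbsp/cup × 245 g/cup ≈ 63 g
vegetable oil: 150 g × 9/8 ÷ 218 g/cup × 16 tbsp/cup ≈ 12 tbsp

cream cheese: 606 g; rolled oats: 32 g; plain yogurt: 63 g; vegetable oil: 12 tbsp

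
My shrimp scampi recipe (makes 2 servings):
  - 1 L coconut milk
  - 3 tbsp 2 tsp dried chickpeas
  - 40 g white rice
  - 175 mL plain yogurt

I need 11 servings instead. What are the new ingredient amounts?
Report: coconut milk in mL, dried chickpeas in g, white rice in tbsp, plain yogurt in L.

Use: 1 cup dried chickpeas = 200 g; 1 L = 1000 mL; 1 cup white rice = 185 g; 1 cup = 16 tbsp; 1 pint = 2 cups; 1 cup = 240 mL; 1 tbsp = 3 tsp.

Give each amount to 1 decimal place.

Scaling factor: 11/2 = 5.5.
coconut milk: 1 L × 11/2 × 1000 mL/L = 5500.0 mL
dried chickpeas: (3 tbsp + 2 tsp = 11/3 tbsp) × 11/2 ÷ 16 tbsp/cup × 200 g/cup ≈ 252.1 g
white rice: 40 g × 11/2 ÷ 185 g/cup × 16 tbsp/cup ≈ 19.0 tbsp
plain yogurt: 175 mL × 11/2 ÷ 1000 mL/L ≈ 1.0 L

coconut milk: 5500.0 mL; dried chickpeas: 252.1 g; white rice: 19.0 tbsp; plain yogurt: 1.0 L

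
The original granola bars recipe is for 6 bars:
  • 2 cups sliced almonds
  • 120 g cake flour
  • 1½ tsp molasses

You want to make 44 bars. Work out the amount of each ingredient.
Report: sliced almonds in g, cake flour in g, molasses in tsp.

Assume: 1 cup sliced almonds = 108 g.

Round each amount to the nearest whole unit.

sliced almonds: 1584 g; cake flour: 880 g; molasses: 11 tsp

Scaling factor: 44/6 = 22/3.
sliced almonds: 2 cup × 22/3 × 108 g/cup = 1584 g
cake flour: 120 g × 22/3 = 880 g
molasses: 1.5 tsp × 22/3 = 11 tsp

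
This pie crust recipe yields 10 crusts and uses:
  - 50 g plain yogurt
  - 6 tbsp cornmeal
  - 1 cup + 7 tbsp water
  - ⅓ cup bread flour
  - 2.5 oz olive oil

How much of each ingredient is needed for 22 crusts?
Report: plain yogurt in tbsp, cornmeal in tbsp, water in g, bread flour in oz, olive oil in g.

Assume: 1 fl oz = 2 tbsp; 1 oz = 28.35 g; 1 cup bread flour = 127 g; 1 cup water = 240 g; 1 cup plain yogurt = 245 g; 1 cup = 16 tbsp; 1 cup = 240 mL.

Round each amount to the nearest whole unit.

Scaling factor: 22/10 = 11/5 = 2.2.
plain yogurt: 50 g × 11/5 ÷ 245 g/cup × 16 tbsp/cup ≈ 7 tbsp
cornmeal: 6 tbsp × 11/5 ≈ 13 tbsp
water: (1 cup + 7 tbsp = 1.4375 cup) × 11/5 × 240 g/cup = 759 g
bread flour: 1/3 cup × 11/5 × 127 g/cup ÷ 28.35 g/oz ≈ 3 oz
olive oil: 2.5 oz × 11/5 × 28.35 g/oz ≈ 156 g

plain yogurt: 7 tbsp; cornmeal: 13 tbsp; water: 759 g; bread flour: 3 oz; olive oil: 156 g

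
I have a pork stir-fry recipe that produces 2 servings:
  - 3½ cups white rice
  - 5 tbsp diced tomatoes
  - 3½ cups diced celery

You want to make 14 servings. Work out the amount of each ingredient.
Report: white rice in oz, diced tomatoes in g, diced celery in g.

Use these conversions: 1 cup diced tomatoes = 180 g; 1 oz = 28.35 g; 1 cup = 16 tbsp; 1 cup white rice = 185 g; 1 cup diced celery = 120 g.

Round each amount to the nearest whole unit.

Scaling factor: 14/2 = 7.
white rice: 3.5 cup × 7 × 185 g/cup ÷ 28.35 g/oz ≈ 160 oz
diced tomatoes: 5 tbsp × 7 ÷ 16 tbsp/cup × 180 g/cup ≈ 394 g
diced celery: 3.5 cup × 7 × 120 g/cup = 2940 g

white rice: 160 oz; diced tomatoes: 394 g; diced celery: 2940 g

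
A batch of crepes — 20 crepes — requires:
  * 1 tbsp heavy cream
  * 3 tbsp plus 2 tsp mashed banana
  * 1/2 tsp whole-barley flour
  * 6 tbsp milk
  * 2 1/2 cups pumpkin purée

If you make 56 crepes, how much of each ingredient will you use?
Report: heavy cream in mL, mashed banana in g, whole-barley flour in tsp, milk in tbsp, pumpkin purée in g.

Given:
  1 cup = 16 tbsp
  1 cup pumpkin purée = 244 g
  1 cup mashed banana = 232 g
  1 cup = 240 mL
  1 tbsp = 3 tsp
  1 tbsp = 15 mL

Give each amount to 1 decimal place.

Scaling factor: 56/20 = 14/5 = 2.8.
heavy cream: 1 tbsp × 14/5 × 15 mL/tbsp = 42.0 mL
mashed banana: (3 tbsp + 2 tsp = 11/3 tbsp) × 14/5 ÷ 16 tbsp/cup × 232 g/cup ≈ 148.9 g
whole-barley flour: 0.5 tsp × 14/5 = 1.4 tsp
milk: 6 tbsp × 14/5 = 16.8 tbsp
pumpkin purée: 2.5 cup × 14/5 × 244 g/cup = 1708.0 g

heavy cream: 42.0 mL; mashed banana: 148.9 g; whole-barley flour: 1.4 tsp; milk: 16.8 tbsp; pumpkin purée: 1708.0 g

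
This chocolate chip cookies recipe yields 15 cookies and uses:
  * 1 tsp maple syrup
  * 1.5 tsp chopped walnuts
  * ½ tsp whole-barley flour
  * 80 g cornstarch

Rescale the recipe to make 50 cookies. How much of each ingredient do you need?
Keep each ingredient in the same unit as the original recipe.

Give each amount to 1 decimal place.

maple syrup: 3.3 tsp; chopped walnuts: 5.0 tsp; whole-barley flour: 1.7 tsp; cornstarch: 266.7 g

Scaling factor: 50/15 = 10/3.
maple syrup: 1 tsp × 10/3 ≈ 3.3 tsp
chopped walnuts: 1.5 tsp × 10/3 = 5.0 tsp
whole-barley flour: 0.5 tsp × 10/3 ≈ 1.7 tsp
cornstarch: 80 g × 10/3 ≈ 266.7 g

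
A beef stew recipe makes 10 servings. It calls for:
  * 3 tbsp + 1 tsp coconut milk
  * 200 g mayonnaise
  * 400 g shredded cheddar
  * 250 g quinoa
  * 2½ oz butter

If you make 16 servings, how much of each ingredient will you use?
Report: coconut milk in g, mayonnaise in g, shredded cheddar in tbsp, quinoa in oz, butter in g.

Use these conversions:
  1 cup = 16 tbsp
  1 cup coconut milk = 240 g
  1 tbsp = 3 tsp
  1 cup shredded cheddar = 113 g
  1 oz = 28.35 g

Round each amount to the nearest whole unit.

coconut milk: 80 g; mayonnaise: 320 g; shredded cheddar: 91 tbsp; quinoa: 14 oz; butter: 113 g

Scaling factor: 16/10 = 8/5 = 1.6.
coconut milk: (3 tbsp + 1 tsp = 10/3 tbsp) × 8/5 ÷ 16 tbsp/cup × 240 g/cup = 80 g
mayonnaise: 200 g × 8/5 = 320 g
shredded cheddar: 400 g × 8/5 ÷ 113 g/cup × 16 tbsp/cup ≈ 91 tbsp
quinoa: 250 g × 8/5 ÷ 28.35 g/oz ≈ 14 oz
butter: 2.5 oz × 8/5 × 28.35 g/oz ≈ 113 g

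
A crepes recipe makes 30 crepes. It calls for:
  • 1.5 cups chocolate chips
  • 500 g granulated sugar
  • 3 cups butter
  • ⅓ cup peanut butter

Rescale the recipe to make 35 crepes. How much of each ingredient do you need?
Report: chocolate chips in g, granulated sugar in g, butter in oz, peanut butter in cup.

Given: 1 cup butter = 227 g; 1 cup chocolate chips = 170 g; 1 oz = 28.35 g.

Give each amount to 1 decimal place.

Scaling factor: 35/30 = 7/6.
chocolate chips: 1.5 cup × 7/6 × 170 g/cup = 297.5 g
granulated sugar: 500 g × 7/6 ≈ 583.3 g
butter: 3 cup × 7/6 × 227 g/cup ÷ 28.35 g/oz ≈ 28.0 oz
peanut butter: 1/3 cup × 7/6 ≈ 0.4 cup

chocolate chips: 297.5 g; granulated sugar: 583.3 g; butter: 28.0 oz; peanut butter: 0.4 cup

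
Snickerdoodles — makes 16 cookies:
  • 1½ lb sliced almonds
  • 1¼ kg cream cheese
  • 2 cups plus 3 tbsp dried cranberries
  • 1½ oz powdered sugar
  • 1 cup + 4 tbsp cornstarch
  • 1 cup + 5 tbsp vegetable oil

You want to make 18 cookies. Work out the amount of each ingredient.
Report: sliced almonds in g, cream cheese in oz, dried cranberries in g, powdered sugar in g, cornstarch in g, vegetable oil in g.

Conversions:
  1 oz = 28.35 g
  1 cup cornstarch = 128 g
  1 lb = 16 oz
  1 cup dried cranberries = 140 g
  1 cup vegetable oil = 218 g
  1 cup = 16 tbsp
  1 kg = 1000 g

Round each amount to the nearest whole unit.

Scaling factor: 18/16 = 9/8 = 1.125.
sliced almonds: 1.5 lb × 9/8 × 16 oz/lb × 28.35 g/oz ≈ 765 g
cream cheese: 1.25 kg × 9/8 × 1000 g/kg ÷ 28.35 g/oz ≈ 50 oz
dried cranberries: (2 cup + 3 tbsp = 2.1875 cup) × 9/8 × 140 g/cup ≈ 345 g
powdered sugar: 1.5 oz × 9/8 × 28.35 g/oz ≈ 48 g
cornstarch: (1 cup + 4 tbsp = 1.25 cup) × 9/8 × 128 g/cup = 180 g
vegetable oil: (1 cup + 5 tbsp = 1.3125 cup) × 9/8 × 218 g/cup ≈ 322 g

sliced almonds: 765 g; cream cheese: 50 oz; dried cranberries: 345 g; powdered sugar: 48 g; cornstarch: 180 g; vegetable oil: 322 g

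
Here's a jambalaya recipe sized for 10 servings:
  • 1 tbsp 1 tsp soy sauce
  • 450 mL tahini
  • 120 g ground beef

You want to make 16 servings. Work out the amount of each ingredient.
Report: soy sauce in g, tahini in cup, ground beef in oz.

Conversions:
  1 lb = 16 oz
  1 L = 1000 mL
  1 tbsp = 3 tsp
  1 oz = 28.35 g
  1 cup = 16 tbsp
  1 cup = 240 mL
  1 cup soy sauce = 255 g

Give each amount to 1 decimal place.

Scaling factor: 16/10 = 8/5 = 1.6.
soy sauce: (1 tbsp + 1 tsp = 4/3 tbsp) × 8/5 ÷ 16 tbsp/cup × 255 g/cup = 34.0 g
tahini: 450 mL × 8/5 ÷ 240 mL/cup = 3.0 cup
ground beef: 120 g × 8/5 ÷ 28.35 g/oz ≈ 6.8 oz

soy sauce: 34.0 g; tahini: 3.0 cup; ground beef: 6.8 oz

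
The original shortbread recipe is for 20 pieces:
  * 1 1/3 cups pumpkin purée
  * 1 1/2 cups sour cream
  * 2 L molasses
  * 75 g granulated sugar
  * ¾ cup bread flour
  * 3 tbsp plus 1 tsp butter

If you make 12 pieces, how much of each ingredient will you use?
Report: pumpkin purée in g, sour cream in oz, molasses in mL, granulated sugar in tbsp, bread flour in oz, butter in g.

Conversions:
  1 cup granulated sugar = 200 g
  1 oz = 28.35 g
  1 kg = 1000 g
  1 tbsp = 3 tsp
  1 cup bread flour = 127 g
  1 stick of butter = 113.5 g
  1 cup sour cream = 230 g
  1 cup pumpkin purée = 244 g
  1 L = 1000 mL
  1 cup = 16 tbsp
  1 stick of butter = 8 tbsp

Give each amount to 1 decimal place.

Scaling factor: 12/20 = 3/5 = 0.6.
pumpkin purée: 4/3 cup × 3/5 × 244 g/cup = 195.2 g
sour cream: 1.5 cup × 3/5 × 230 g/cup ÷ 28.35 g/oz ≈ 7.3 oz
molasses: 2 L × 3/5 × 1000 mL/L = 1200.0 mL
granulated sugar: 75 g × 3/5 ÷ 200 g/cup × 16 tbsp/cup = 3.6 tbsp
bread flour: 0.75 cup × 3/5 × 127 g/cup ÷ 28.35 g/oz ≈ 2.0 oz
butter: (3 tbsp + 1 tsp = 10/3 tbsp) × 3/5 ÷ 8 tbsp/stick × 113.5 g/stick ≈ 28.4 g

pumpkin purée: 195.2 g; sour cream: 7.3 oz; molasses: 1200.0 mL; granulated sugar: 3.6 tbsp; bread flour: 2.0 oz; butter: 28.4 g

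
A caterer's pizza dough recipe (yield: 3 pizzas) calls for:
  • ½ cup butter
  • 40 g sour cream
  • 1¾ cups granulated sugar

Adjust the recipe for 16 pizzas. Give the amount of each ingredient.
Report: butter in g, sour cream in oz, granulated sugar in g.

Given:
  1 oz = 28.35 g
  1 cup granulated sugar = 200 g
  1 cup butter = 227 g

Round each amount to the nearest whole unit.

butter: 605 g; sour cream: 8 oz; granulated sugar: 1867 g

Scaling factor: 16/3.
butter: 0.5 cup × 16/3 × 227 g/cup ≈ 605 g
sour cream: 40 g × 16/3 ÷ 28.35 g/oz ≈ 8 oz
granulated sugar: 1.75 cup × 16/3 × 200 g/cup ≈ 1867 g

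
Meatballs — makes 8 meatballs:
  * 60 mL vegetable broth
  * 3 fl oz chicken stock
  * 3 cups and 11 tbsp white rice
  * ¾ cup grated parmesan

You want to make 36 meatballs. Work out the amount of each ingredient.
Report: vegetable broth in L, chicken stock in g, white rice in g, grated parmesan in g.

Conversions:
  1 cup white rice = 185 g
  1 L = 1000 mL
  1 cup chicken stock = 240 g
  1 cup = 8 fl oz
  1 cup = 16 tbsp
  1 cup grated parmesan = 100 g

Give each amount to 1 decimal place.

Scaling factor: 36/8 = 9/2 = 4.5.
vegetable broth: 60 mL × 9/2 ÷ 1000 mL/L ≈ 0.3 L
chicken stock: 3 fl oz × 9/2 ÷ 8 fl oz/cup × 240 g/cup = 405.0 g
white rice: (3 cup + 11 tbsp = 3.6875 cup) × 9/2 × 185 g/cup ≈ 3069.8 g
grated parmesan: 0.75 cup × 9/2 × 100 g/cup = 337.5 g

vegetable broth: 0.3 L; chicken stock: 405.0 g; white rice: 3069.8 g; grated parmesan: 337.5 g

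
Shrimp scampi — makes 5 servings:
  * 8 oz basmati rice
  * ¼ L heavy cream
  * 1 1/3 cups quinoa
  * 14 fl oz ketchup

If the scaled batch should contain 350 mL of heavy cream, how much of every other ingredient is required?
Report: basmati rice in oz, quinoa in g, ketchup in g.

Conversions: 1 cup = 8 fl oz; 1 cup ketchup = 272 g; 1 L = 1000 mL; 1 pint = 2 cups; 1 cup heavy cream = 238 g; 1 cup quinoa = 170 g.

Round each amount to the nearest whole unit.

basmati rice: 11 oz; quinoa: 317 g; ketchup: 666 g

The original recipe has 250 mL of heavy cream, so the scaling factor is 350 ÷ 250 = 7/5 = 1.4.
basmati rice: 8 oz × 7/5 ≈ 11 oz
quinoa: 4/3 cup × 7/5 × 170 g/cup ≈ 317 g
ketchup: 14 fl oz × 7/5 ÷ 8 fl oz/cup × 272 g/cup ≈ 666 g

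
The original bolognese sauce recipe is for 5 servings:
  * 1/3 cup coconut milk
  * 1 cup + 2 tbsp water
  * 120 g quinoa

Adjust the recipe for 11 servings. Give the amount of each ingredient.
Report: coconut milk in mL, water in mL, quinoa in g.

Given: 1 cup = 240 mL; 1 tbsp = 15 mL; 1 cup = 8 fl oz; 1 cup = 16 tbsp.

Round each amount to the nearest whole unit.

coconut milk: 176 mL; water: 594 mL; quinoa: 264 g

Scaling factor: 11/5 = 2.2.
coconut milk: 1/3 cup × 11/5 × 240 mL/cup = 176 mL
water: (1 cup + 2 tbsp = 1.125 cup) × 11/5 × 240 mL/cup = 594 mL
quinoa: 120 g × 11/5 = 264 g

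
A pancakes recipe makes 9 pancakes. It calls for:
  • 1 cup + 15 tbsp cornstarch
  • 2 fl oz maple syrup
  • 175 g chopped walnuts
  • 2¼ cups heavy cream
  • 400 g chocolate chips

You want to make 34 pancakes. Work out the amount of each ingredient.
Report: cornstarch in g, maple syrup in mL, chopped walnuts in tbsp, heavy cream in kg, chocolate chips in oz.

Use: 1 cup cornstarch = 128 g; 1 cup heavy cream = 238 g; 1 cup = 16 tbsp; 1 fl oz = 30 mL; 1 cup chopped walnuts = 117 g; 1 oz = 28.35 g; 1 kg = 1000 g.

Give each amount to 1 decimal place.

Scaling factor: 34/9.
cornstarch: (1 cup + 15 tbsp = 1.9375 cup) × 34/9 × 128 g/cup ≈ 936.9 g
maple syrup: 2 fl oz × 34/9 × 30 mL/fl oz ≈ 226.7 mL
chopped walnuts: 175 g × 34/9 ÷ 117 g/cup × 16 tbsp/cup ≈ 90.4 tbsp
heavy cream: 2.25 cup × 34/9 × 238 g/cup ÷ 1000 g/kg ≈ 2.0 kg
chocolate chips: 400 g × 34/9 ÷ 28.35 g/oz ≈ 53.3 oz

cornstarch: 936.9 g; maple syrup: 226.7 mL; chopped walnuts: 90.4 tbsp; heavy cream: 2.0 kg; chocolate chips: 53.3 oz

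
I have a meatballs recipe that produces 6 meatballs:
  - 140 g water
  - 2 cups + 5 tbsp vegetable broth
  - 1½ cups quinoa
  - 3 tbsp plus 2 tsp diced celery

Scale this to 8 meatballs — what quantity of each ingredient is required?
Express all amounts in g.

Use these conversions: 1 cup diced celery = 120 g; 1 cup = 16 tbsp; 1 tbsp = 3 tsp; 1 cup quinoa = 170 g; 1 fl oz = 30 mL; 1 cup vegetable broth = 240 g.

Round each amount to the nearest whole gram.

water: 187 g; vegetable broth: 740 g; quinoa: 340 g; diced celery: 37 g

Scaling factor: 8/6 = 4/3.
water: 140 g × 4/3 ≈ 187 g
vegetable broth: (2 cup + 5 tbsp = 2.3125 cup) × 4/3 × 240 g/cup = 740 g
quinoa: 1.5 cup × 4/3 × 170 g/cup = 340 g
diced celery: (3 tbsp + 2 tsp = 11/3 tbsp) × 4/3 ÷ 16 tbsp/cup × 120 g/cup ≈ 37 g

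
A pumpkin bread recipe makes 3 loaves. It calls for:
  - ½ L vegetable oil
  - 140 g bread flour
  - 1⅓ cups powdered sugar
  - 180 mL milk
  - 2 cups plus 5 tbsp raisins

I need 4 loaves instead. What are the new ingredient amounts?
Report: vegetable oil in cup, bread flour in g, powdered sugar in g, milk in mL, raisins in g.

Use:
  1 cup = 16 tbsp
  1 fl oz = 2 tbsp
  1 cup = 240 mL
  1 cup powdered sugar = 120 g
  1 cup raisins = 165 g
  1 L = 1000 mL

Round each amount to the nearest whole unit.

Scaling factor: 4/3.
vegetable oil: 0.5 L × 4/3 × 1000 mL/L ÷ 240 mL/cup ≈ 3 cup
bread flour: 140 g × 4/3 ≈ 187 g
powdered sugar: 4/3 cup × 4/3 × 120 g/cup ≈ 213 g
milk: 180 mL × 4/3 = 240 mL
raisins: (2 cup + 5 tbsp = 2.3125 cup) × 4/3 × 165 g/cup ≈ 509 g

vegetable oil: 3 cup; bread flour: 187 g; powdered sugar: 213 g; milk: 240 mL; raisins: 509 g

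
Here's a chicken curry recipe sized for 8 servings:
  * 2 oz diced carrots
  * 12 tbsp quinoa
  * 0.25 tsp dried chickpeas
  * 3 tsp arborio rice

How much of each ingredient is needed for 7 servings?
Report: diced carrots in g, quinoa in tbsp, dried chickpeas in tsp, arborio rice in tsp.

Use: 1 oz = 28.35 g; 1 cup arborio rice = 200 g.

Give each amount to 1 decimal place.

diced carrots: 49.6 g; quinoa: 10.5 tbsp; dried chickpeas: 0.2 tsp; arborio rice: 2.6 tsp

Scaling factor: 7/8 = 0.875.
diced carrots: 2 oz × 7/8 × 28.35 g/oz ≈ 49.6 g
quinoa: 12 tbsp × 7/8 = 10.5 tbsp
dried chickpeas: 0.25 tsp × 7/8 ≈ 0.2 tsp
arborio rice: 3 tsp × 7/8 ≈ 2.6 tsp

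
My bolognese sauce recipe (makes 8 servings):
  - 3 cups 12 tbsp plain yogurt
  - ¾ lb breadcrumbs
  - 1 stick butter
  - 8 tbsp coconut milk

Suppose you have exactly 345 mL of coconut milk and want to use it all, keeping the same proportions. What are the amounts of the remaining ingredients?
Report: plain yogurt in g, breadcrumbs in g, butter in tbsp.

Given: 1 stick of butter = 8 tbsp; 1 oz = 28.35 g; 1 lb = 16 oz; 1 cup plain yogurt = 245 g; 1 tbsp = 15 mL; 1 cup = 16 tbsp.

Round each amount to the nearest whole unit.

plain yogurt: 2641 g; breadcrumbs: 978 g; butter: 23 tbsp

The original recipe has 120 mL of coconut milk, so the scaling factor is 345 ÷ 120 = 23/8 = 2.875.
plain yogurt: (3 cup + 12 tbsp = 3.75 cup) × 23/8 × 245 g/cup ≈ 2641 g
breadcrumbs: 0.75 lb × 23/8 × 16 oz/lb × 28.35 g/oz ≈ 978 g
butter: 1 stick × 23/8 × 8 tbsp/stick = 23 tbsp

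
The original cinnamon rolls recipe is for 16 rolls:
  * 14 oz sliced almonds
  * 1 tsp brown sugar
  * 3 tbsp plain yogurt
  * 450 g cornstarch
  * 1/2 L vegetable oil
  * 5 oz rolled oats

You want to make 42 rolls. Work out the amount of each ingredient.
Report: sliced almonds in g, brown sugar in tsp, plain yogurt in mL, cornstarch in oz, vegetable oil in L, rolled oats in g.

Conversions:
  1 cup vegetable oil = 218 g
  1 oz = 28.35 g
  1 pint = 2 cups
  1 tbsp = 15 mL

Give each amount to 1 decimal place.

sliced almonds: 1041.9 g; brown sugar: 2.6 tsp; plain yogurt: 118.1 mL; cornstarch: 41.7 oz; vegetable oil: 1.3 L; rolled oats: 372.1 g

Scaling factor: 42/16 = 21/8 = 2.625.
sliced almonds: 14 oz × 21/8 × 28.35 g/oz ≈ 1041.9 g
brown sugar: 1 tsp × 21/8 ≈ 2.6 tsp
plain yogurt: 3 tbsp × 21/8 × 15 mL/tbsp ≈ 118.1 mL
cornstarch: 450 g × 21/8 ÷ 28.35 g/oz ≈ 41.7 oz
vegetable oil: 0.5 L × 21/8 ≈ 1.3 L
rolled oats: 5 oz × 21/8 × 28.35 g/oz ≈ 372.1 g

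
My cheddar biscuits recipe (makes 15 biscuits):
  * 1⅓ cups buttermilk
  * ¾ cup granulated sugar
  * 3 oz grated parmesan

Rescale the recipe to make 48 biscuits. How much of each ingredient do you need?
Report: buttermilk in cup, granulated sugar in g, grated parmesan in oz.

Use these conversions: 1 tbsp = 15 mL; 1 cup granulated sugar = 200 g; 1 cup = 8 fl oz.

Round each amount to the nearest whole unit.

Scaling factor: 48/15 = 16/5 = 3.2.
buttermilk: 4/3 cup × 16/5 ≈ 4 cup
granulated sugar: 0.75 cup × 16/5 × 200 g/cup = 480 g
grated parmesan: 3 oz × 16/5 ≈ 10 oz

buttermilk: 4 cup; granulated sugar: 480 g; grated parmesan: 10 oz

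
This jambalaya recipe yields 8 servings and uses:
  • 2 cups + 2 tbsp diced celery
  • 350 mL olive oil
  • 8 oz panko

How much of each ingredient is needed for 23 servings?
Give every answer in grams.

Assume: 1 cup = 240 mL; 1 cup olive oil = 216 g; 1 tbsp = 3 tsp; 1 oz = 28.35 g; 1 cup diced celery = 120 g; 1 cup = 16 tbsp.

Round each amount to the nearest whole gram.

diced celery: 733 g; olive oil: 906 g; panko: 652 g

Scaling factor: 23/8 = 2.875.
diced celery: (2 cup + 2 tbsp = 2.125 cup) × 23/8 × 120 g/cup ≈ 733 g
olive oil: 350 mL × 23/8 ÷ 240 mL/cup × 216 g/cup ≈ 906 g
panko: 8 oz × 23/8 × 28.35 g/oz ≈ 652 g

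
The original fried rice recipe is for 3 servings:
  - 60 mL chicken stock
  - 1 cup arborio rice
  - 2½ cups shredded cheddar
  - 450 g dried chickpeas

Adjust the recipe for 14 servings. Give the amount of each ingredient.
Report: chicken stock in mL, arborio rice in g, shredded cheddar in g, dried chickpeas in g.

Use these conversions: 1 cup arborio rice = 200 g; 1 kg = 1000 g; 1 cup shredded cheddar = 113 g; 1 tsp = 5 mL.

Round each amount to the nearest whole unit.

chicken stock: 280 mL; arborio rice: 933 g; shredded cheddar: 1318 g; dried chickpeas: 2100 g

Scaling factor: 14/3.
chicken stock: 60 mL × 14/3 = 280 mL
arborio rice: 1 cup × 14/3 × 200 g/cup ≈ 933 g
shredded cheddar: 2.5 cup × 14/3 × 113 g/cup ≈ 1318 g
dried chickpeas: 450 g × 14/3 = 2100 g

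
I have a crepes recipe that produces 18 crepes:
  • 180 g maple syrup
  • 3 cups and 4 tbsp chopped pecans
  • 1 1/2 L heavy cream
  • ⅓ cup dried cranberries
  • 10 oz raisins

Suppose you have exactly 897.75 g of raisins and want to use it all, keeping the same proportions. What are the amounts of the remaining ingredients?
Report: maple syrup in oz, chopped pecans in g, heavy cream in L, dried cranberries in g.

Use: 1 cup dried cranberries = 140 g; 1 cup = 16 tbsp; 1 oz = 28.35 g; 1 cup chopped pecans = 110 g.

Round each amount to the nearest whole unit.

maple syrup: 20 oz; chopped pecans: 1132 g; heavy cream: 5 L; dried cranberries: 148 g

The original recipe has 283.5 g of raisins, so the scaling factor is 897.75 ÷ 283.5 = 19/6.
maple syrup: 180 g × 19/6 ÷ 28.35 g/oz ≈ 20 oz
chopped pecans: (3 cup + 4 tbsp = 3.25 cup) × 19/6 × 110 g/cup ≈ 1132 g
heavy cream: 1.5 L × 19/6 ≈ 5 L
dried cranberries: 1/3 cup × 19/6 × 140 g/cup ≈ 148 g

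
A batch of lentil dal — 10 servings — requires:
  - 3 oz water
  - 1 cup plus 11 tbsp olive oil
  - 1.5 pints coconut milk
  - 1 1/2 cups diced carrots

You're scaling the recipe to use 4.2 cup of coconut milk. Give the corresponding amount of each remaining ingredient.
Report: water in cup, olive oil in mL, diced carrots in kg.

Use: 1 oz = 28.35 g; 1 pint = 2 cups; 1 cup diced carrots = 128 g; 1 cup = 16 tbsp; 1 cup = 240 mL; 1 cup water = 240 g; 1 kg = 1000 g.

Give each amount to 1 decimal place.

water: 0.5 cup; olive oil: 567.0 mL; diced carrots: 0.3 kg

The original recipe has 3 cup of coconut milk, so the scaling factor is 4.2 ÷ 3 = 7/5 = 1.4.
water: 3 oz × 7/5 × 28.35 g/oz ÷ 240 g/cup ≈ 0.5 cup
olive oil: (1 cup + 11 tbsp = 1.6875 cup) × 7/5 × 240 mL/cup = 567.0 mL
diced carrots: 1.5 cup × 7/5 × 128 g/cup ÷ 1000 g/kg ≈ 0.3 kg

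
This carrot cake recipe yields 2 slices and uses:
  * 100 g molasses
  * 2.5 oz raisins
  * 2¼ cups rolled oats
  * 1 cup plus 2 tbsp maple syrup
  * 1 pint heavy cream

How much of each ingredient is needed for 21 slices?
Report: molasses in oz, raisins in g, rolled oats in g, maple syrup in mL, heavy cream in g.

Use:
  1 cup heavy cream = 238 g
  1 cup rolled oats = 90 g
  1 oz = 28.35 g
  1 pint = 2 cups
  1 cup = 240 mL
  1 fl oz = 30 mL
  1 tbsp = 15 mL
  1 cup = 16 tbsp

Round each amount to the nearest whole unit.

Scaling factor: 21/2 = 10.5.
molasses: 100 g × 21/2 ÷ 28.35 g/oz ≈ 37 oz
raisins: 2.5 oz × 21/2 × 28.35 g/oz ≈ 744 g
rolled oats: 2.25 cup × 21/2 × 90 g/cup ≈ 2126 g
maple syrup: (1 cup + 2 tbsp = 1.125 cup) × 21/2 × 240 mL/cup = 2835 mL
heavy cream: 1 pint × 21/2 × 2 cup/pint × 238 g/cup = 4998 g

molasses: 37 oz; raisins: 744 g; rolled oats: 2126 g; maple syrup: 2835 mL; heavy cream: 4998 g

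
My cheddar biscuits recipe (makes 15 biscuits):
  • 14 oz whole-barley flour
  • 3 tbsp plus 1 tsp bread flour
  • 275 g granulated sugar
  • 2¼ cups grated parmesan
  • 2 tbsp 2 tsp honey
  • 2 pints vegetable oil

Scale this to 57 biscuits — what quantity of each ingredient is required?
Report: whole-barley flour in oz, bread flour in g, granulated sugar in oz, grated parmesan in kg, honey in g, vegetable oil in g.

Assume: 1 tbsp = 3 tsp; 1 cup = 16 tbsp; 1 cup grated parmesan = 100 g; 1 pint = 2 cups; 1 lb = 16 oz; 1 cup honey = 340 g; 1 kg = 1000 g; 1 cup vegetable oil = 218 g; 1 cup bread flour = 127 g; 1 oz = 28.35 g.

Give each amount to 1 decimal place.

Scaling factor: 57/15 = 19/5 = 3.8.
whole-barley flour: 14 oz × 19/5 = 53.2 oz
bread flour: (3 tbsp + 1 tsp = 10/3 tbsp) × 19/5 ÷ 16 tbsp/cup × 127 g/cup ≈ 100.5 g
granulated sugar: 275 g × 19/5 ÷ 28.35 g/oz ≈ 36.9 oz
grated parmesan: 2.25 cup × 19/5 × 100 g/cup ÷ 1000 g/kg ≈ 0.9 kg
honey: (2 tbsp + 2 tsp = 8/3 tbsp) × 19/5 ÷ 16 tbsp/cup × 340 g/cup ≈ 215.3 g
vegetable oil: 2 pint × 19/5 × 2 cup/pint × 218 g/cup = 3313.6 g

whole-barley flour: 53.2 oz; bread flour: 100.5 g; granulated sugar: 36.9 oz; grated parmesan: 0.9 kg; honey: 215.3 g; vegetable oil: 3313.6 g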